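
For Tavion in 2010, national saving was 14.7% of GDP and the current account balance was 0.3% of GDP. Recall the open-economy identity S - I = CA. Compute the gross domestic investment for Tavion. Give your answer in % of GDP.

I = S - CA = 14.7 - 0.3 = 14.4

14.4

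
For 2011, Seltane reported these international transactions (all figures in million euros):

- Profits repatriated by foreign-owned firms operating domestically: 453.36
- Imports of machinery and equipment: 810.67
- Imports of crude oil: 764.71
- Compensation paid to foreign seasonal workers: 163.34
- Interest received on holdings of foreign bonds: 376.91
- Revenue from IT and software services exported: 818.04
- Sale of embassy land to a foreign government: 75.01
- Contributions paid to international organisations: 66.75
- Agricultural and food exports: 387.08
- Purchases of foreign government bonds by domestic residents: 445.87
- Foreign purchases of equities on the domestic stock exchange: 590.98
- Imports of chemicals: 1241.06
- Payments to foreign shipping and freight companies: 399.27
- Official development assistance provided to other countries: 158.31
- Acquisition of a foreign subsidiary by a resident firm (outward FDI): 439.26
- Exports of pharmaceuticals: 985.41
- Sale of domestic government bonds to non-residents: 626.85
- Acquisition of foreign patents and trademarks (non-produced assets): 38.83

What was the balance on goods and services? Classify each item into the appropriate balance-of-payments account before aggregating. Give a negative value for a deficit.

-1025.18

Goods: -810.67 + 985.41 - 764.71 + 387.08 - 1241.06 = -1443.95
Services: 818.04 - 399.27 = 418.77
Trade balance = -1443.95 + 418.77 = -1025.18
(Excluded from the trade balance — primary income: profits repatriated by foreign-owned firms operating domestically 453.36, compensation paid to foreign seasonal workers 163.34, interest received on holdings of foreign bonds 376.91; capital account: sale of embassy land to a foreign government 75.01, acquisition of foreign patents and trademarks (non-produced assets) 38.83; secondary income: contributions paid to international organisations 66.75, official development assistance provided to other countries 158.31; financial account: purchases of foreign government bonds by domestic residents 445.87, foreign purchases of equities on the domestic stock exchange 590.98, acquisition of a foreign subsidiary by a resident firm (outward FDI) 439.26, sale of domestic government bonds to non-residents 626.85.)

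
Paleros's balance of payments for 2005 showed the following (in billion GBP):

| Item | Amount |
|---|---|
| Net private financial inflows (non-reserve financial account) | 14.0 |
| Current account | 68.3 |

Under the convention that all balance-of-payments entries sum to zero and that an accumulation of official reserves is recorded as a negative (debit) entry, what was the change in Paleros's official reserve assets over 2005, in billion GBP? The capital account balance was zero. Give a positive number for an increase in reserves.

82.3

Official reserve transactions balance = -(68.3 + 14.0) = -82.3
An accumulation of reserves is recorded as a debit (negative entry), so the change in the stock of reserves is the negative of that balance.
Change in official reserves = -(-82.3) = 82.3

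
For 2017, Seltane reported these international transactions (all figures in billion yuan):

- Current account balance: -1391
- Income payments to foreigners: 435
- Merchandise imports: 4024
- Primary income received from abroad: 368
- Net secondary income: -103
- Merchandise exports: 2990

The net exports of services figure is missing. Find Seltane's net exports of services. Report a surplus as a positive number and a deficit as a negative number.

-187

Current account = goods balance + services balance + net primary income + net secondary income
Sum of the known components = -1204
Net exports of services = CA - (known components) = -1391 - (-1204) = -187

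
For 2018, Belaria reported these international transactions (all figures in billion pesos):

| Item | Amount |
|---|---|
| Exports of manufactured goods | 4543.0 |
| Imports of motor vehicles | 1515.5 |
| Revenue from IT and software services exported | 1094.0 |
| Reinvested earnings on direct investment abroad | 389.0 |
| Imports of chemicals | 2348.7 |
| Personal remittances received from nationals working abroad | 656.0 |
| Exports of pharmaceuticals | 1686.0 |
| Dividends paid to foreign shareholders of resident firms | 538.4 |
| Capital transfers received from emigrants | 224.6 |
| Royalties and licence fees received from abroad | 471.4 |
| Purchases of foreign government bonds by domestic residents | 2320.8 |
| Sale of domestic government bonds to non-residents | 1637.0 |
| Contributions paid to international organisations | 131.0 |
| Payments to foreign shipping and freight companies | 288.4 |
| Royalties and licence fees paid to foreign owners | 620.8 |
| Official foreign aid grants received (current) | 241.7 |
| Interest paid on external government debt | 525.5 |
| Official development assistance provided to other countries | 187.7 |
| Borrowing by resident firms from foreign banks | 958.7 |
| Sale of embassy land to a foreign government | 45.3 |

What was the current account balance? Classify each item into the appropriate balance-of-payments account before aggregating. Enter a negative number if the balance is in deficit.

2925.1

Goods: 1686.0 + 4543.0 - 1515.5 - 2348.7 = 2364.8
Services: -288.4 + 1094.0 - 620.8 + 471.4 = 656.2
Primary income: -538.4 - 525.5 + 389.0 = -674.9
Secondary income: -131.0 - 187.7 + 241.7 + 656.0 = 579.0
Current account = 2364.8 + 656.2 + (-674.9) + 579.0 = 2925.1
(Excluded from the current account — capital account: capital transfers received from emigrants 224.6, sale of embassy land to a foreign government 45.3; financial account: purchases of foreign government bonds by domestic residents 2320.8, sale of domestic government bonds to non-residents 1637.0, borrowing by resident firms from foreign banks 958.7.)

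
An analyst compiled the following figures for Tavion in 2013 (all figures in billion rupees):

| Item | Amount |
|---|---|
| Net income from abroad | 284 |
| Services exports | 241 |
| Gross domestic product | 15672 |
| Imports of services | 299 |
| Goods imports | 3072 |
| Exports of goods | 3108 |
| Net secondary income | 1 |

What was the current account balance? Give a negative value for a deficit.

Goods balance = 3108 - 3072 = 36
Services balance = 241 - 299 = -58
Trade balance (goods + services) = 36 + (-58) = -22
Net primary income = 284
Net secondary income = 1
Current account = -22 + 284 + 1 = 263

263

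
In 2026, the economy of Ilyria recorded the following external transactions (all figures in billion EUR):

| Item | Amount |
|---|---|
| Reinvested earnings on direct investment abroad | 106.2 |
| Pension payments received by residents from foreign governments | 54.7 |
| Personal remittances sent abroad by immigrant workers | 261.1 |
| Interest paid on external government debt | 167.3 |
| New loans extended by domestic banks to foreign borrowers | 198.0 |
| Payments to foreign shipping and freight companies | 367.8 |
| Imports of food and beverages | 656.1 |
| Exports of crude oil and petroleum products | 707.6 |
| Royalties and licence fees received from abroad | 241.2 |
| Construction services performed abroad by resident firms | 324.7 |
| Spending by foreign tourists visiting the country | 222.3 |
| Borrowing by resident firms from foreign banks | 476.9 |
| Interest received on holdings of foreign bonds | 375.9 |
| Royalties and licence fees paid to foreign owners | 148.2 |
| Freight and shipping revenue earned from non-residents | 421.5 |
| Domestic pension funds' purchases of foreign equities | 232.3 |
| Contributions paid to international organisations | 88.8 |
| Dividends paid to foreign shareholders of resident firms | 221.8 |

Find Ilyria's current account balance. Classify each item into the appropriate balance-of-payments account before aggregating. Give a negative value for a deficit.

543.0

Goods: -656.1 + 707.6 = 51.5
Services: -148.2 + 222.3 + 241.2 + 324.7 - 367.8 + 421.5 = 693.7
Primary income: -167.3 - 221.8 + 375.9 + 106.2 = 93.0
Secondary income: -261.1 - 88.8 + 54.7 = -295.2
Current account = 51.5 + 693.7 + 93.0 + (-295.2) = 543.0
(Excluded from the current account — financial account: new loans extended by domestic banks to foreign borrowers 198.0, borrowing by resident firms from foreign banks 476.9, domestic pension funds' purchases of foreign equities 232.3.)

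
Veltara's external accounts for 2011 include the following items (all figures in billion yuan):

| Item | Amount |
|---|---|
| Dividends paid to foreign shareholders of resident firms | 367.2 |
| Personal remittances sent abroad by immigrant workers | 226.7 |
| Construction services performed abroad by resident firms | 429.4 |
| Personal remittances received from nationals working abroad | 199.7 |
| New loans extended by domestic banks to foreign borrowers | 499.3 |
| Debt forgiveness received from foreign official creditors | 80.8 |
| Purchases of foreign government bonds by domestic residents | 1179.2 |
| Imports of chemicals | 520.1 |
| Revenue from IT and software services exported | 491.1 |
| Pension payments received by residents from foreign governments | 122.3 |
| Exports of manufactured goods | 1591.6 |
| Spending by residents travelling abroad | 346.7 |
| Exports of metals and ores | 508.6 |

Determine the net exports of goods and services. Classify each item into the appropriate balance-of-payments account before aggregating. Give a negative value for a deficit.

Goods: 508.6 - 520.1 + 1591.6 = 1580.1
Services: -346.7 + 491.1 + 429.4 = 573.8
Trade balance = 1580.1 + 573.8 = 2153.9
(Excluded from the trade balance — primary income: dividends paid to foreign shareholders of resident firms 367.2; secondary income: personal remittances sent abroad by immigrant workers 226.7, personal remittances received from nationals working abroad 199.7, pension payments received by residents from foreign governments 122.3; financial account: new loans extended by domestic banks to foreign borrowers 499.3, purchases of foreign government bonds by domestic residents 1179.2; capital account: debt forgiveness received from foreign official creditors 80.8.)

2153.9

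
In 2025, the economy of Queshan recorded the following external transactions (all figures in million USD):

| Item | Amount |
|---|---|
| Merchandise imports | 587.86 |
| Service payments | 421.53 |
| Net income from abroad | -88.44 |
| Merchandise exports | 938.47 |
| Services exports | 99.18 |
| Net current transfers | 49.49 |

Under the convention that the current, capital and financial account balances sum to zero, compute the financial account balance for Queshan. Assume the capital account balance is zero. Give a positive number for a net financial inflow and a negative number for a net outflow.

10.69

Goods balance = 938.47 - 587.86 = 350.61
Services balance = 99.18 - 421.53 = -322.35
Trade balance (goods + services) = 350.61 + (-322.35) = 28.26
Net primary income = -88.44
Net secondary income = 49.49
Current account = 28.26 + (-88.44) + 49.49 = -10.69
Financial account = -(-10.69) = 10.69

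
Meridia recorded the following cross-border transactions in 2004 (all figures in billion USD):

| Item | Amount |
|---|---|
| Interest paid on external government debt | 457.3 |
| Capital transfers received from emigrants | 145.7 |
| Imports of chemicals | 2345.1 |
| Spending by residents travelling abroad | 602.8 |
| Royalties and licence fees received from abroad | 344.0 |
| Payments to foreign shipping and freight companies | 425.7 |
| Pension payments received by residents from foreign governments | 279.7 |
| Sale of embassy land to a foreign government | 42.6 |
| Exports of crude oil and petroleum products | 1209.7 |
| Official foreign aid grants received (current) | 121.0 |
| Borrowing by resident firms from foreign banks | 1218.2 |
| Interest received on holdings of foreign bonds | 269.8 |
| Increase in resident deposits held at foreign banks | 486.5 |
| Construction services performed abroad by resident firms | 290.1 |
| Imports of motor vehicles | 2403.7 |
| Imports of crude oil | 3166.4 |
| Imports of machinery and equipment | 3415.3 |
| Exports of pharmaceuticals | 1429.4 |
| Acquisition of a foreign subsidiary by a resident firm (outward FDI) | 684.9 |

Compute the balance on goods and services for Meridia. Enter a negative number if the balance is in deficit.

Goods: 1209.7 - 2345.1 + 1429.4 - 3415.3 - 2403.7 - 3166.4 = -8691.4
Services: 344.0 - 602.8 - 425.7 + 290.1 = -394.4
Trade balance = -8691.4 + (-394.4) = -9085.8
(Excluded from the trade balance — primary income: interest paid on external government debt 457.3, interest received on holdings of foreign bonds 269.8; capital account: capital transfers received from emigrants 145.7, sale of embassy land to a foreign government 42.6; secondary income: pension payments received by residents from foreign governments 279.7, official foreign aid grants received (current) 121.0; financial account: borrowing by resident firms from foreign banks 1218.2, increase in resident deposits held at foreign banks 486.5, acquisition of a foreign subsidiary by a resident firm (outward FDI) 684.9.)

-9085.8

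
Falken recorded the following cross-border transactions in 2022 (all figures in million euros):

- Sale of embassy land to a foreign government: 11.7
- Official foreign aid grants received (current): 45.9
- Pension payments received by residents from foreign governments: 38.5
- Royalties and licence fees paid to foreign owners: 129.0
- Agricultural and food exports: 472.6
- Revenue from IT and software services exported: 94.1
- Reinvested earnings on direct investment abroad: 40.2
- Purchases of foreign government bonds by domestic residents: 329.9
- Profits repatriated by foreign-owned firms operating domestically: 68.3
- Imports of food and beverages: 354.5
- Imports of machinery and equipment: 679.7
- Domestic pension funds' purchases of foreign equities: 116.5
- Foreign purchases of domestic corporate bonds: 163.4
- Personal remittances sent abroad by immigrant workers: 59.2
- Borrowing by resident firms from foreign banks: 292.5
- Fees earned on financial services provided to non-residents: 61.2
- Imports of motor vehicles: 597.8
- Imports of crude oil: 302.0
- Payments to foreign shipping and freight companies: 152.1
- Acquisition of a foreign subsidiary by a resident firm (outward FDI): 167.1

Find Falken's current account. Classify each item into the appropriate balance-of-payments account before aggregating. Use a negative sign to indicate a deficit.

-1590.1

Goods: -302.0 - 679.7 - 354.5 - 597.8 + 472.6 = -1461.4
Services: -152.1 + 94.1 + 61.2 - 129.0 = -125.8
Primary income: -68.3 + 40.2 = -28.1
Secondary income: 38.5 - 59.2 + 45.9 = 25.2
Current account = (-1461.4) + (-125.8) + (-28.1) + 25.2 = -1590.1
(Excluded from the current account — capital account: sale of embassy land to a foreign government 11.7; financial account: purchases of foreign government bonds by domestic residents 329.9, domestic pension funds' purchases of foreign equities 116.5, foreign purchases of domestic corporate bonds 163.4, borrowing by resident firms from foreign banks 292.5, acquisition of a foreign subsidiary by a resident firm (outward FDI) 167.1.)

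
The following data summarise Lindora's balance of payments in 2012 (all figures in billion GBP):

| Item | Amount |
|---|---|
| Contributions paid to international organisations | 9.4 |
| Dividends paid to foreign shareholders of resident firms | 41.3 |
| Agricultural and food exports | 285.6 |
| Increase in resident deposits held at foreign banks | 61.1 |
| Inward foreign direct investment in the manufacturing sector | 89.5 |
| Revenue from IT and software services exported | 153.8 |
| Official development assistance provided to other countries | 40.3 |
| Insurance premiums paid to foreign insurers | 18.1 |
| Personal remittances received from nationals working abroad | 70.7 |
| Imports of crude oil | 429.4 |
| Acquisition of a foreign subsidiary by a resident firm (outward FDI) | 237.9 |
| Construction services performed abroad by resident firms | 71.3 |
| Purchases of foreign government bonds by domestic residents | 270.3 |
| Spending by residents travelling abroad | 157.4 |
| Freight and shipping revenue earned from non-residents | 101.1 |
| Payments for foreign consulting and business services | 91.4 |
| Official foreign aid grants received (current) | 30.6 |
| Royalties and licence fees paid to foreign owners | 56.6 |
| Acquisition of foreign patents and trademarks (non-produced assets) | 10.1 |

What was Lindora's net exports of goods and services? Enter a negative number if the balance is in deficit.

-141.1

Goods: 285.6 - 429.4 = -143.8
Services: -18.1 + 153.8 + 71.3 - 56.6 - 91.4 - 157.4 + 101.1 = 2.7
Trade balance = -143.8 + 2.7 = -141.1
(Excluded from the trade balance — secondary income: contributions paid to international organisations 9.4, official development assistance provided to other countries 40.3, personal remittances received from nationals working abroad 70.7, official foreign aid grants received (current) 30.6; primary income: dividends paid to foreign shareholders of resident firms 41.3; financial account: increase in resident deposits held at foreign banks 61.1, inward foreign direct investment in the manufacturing sector 89.5, acquisition of a foreign subsidiary by a resident firm (outward FDI) 237.9, purchases of foreign government bonds by domestic residents 270.3; capital account: acquisition of foreign patents and trademarks (non-produced assets) 10.1.)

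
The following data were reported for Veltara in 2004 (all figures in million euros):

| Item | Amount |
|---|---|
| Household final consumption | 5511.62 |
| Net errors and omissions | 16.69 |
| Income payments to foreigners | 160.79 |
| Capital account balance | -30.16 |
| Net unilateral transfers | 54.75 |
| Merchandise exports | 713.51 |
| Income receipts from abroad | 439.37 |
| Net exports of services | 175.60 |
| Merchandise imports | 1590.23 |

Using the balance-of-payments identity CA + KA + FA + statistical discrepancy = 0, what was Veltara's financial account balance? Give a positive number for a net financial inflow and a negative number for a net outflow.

381.26

Goods balance = 713.51 - 1590.23 = -876.72
Services balance = 175.60
Trade balance (goods + services) = -876.72 + 175.60 = -701.12
Net primary income = 439.37 - 160.79 = 278.58
Net secondary income = 54.75
Current account = -701.12 + 278.58 + 54.75 = -367.79
Financial account = -(-367.79 + (-30.16) + 16.69) = 381.26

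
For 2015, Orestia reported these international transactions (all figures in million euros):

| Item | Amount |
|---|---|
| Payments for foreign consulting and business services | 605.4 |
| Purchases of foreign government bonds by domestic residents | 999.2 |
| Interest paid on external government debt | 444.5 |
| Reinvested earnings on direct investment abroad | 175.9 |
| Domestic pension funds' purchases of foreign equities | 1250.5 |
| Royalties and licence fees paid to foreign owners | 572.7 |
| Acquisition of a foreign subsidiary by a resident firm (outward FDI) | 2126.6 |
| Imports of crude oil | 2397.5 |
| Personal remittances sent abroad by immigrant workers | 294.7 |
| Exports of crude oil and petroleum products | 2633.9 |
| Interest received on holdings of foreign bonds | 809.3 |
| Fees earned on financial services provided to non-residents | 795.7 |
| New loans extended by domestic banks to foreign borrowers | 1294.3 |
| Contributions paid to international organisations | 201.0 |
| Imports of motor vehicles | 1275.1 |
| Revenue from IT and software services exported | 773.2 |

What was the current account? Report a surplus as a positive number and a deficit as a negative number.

-602.9

Goods: -1275.1 + 2633.9 - 2397.5 = -1038.7
Services: -605.4 + 773.2 - 572.7 + 795.7 = 390.8
Primary income: -444.5 + 175.9 + 809.3 = 540.7
Secondary income: -201.0 - 294.7 = -495.7
Current account = (-1038.7) + 390.8 + 540.7 + (-495.7) = -602.9
(Excluded from the current account — financial account: purchases of foreign government bonds by domestic residents 999.2, domestic pension funds' purchases of foreign equities 1250.5, acquisition of a foreign subsidiary by a resident firm (outward FDI) 2126.6, new loans extended by domestic banks to foreign borrowers 1294.3.)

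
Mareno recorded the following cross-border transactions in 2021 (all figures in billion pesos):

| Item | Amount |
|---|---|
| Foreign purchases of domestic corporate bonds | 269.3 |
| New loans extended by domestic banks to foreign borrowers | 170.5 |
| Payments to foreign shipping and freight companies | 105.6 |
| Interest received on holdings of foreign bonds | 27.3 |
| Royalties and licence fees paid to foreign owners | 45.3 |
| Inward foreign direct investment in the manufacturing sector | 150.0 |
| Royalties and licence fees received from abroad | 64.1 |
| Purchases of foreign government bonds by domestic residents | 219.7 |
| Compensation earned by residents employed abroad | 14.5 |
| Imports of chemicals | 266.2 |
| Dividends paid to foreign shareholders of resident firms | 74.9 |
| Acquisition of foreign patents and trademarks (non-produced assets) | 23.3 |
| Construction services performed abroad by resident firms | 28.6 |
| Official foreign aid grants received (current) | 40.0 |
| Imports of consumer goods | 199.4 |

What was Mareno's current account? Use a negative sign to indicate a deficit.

-516.9

Goods: -266.2 - 199.4 = -465.6
Services: -105.6 + 64.1 - 45.3 + 28.6 = -58.2
Primary income: 14.5 + 27.3 - 74.9 = -33.1
Secondary income: 40.0
Current account = (-465.6) + (-58.2) + (-33.1) + 40.0 = -516.9
(Excluded from the current account — financial account: foreign purchases of domestic corporate bonds 269.3, new loans extended by domestic banks to foreign borrowers 170.5, inward foreign direct investment in the manufacturing sector 150.0, purchases of foreign government bonds by domestic residents 219.7; capital account: acquisition of foreign patents and trademarks (non-produced assets) 23.3.)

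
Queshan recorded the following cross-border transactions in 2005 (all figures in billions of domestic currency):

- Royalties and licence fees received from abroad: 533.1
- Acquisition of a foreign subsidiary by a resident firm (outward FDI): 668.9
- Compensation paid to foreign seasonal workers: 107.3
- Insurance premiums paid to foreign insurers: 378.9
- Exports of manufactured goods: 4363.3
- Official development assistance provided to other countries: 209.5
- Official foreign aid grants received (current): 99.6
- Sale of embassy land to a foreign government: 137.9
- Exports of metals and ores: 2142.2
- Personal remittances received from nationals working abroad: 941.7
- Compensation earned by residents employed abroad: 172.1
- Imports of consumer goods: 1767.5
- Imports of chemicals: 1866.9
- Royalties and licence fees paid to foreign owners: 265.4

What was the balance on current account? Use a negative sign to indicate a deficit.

Goods: -1866.9 + 4363.3 + 2142.2 - 1767.5 = 2871.1
Services: -378.9 - 265.4 + 533.1 = -111.2
Primary income: -107.3 + 172.1 = 64.8
Secondary income: 941.7 - 209.5 + 99.6 = 831.8
Current account = 2871.1 + (-111.2) + 64.8 + 831.8 = 3656.5
(Excluded from the current account — financial account: acquisition of a foreign subsidiary by a resident firm (outward FDI) 668.9; capital account: sale of embassy land to a foreign government 137.9.)

3656.5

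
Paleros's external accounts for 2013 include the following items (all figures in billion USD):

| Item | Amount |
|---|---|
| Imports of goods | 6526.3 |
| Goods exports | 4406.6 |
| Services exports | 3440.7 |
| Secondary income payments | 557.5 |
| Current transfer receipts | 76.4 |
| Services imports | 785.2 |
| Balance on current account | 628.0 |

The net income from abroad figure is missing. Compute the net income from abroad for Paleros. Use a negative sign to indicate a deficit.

573.3

Current account = goods balance + services balance + net primary income + net secondary income
Sum of the known components = 54.7
Net income from abroad = CA - (known components) = 628.0 - 54.7 = 573.3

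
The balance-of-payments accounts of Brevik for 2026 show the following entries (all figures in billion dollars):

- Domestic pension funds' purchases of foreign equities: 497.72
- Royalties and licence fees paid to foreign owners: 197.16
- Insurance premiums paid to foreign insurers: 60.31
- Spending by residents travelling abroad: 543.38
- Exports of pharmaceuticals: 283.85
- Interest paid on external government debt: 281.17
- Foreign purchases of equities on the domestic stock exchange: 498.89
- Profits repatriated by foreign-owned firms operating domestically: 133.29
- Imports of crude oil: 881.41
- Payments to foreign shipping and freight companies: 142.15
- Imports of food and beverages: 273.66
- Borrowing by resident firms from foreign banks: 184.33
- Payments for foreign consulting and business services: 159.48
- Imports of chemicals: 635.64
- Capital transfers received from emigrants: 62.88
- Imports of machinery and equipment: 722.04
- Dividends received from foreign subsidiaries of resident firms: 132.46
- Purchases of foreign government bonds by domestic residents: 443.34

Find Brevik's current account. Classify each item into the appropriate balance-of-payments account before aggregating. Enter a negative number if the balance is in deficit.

Goods: -881.41 - 722.04 - 635.64 + 283.85 - 273.66 = -2228.90
Services: -142.15 - 543.38 - 197.16 - 159.48 - 60.31 = -1102.48
Primary income: 132.46 - 133.29 - 281.17 = -282.00
Current account = (-2228.90) + (-1102.48) + (-282.00) = -3613.38
(Excluded from the current account — financial account: domestic pension funds' purchases of foreign equities 497.72, foreign purchases of equities on the domestic stock exchange 498.89, borrowing by resident firms from foreign banks 184.33, purchases of foreign government bonds by domestic residents 443.34; capital account: capital transfers received from emigrants 62.88.)

-3613.38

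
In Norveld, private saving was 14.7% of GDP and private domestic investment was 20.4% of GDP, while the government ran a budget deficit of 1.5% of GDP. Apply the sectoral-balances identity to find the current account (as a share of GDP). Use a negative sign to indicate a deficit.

By the sectoral-balances identity, CA = (S_private - I) + (T - G).
Private balance = 14.7 - 20.4 = -5.7
Government balance (T - G) = -1.5
CA = -5.7 + (-1.5) = -7.2

-7.2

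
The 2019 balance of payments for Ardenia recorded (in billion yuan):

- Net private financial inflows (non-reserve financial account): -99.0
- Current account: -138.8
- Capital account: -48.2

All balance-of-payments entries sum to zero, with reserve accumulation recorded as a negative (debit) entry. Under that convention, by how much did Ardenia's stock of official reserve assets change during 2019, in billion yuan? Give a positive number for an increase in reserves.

Official reserve transactions balance = -((-138.8) + (-48.2) + (-99.0)) = 286.0
An accumulation of reserves is recorded as a debit (negative entry), so the change in the stock of reserves is the negative of that balance.
Change in official reserves = -(286.0) = -286.0

-286.0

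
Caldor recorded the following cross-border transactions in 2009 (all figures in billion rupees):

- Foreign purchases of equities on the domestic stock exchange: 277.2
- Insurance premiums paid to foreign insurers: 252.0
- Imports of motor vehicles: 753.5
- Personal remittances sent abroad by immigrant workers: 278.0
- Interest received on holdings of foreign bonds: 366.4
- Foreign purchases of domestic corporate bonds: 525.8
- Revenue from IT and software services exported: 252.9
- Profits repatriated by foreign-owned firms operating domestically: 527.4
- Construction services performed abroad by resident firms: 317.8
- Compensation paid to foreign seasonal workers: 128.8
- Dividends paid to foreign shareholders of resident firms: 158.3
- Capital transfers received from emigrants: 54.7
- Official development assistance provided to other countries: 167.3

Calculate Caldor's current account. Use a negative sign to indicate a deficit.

-1328.2

Goods: -753.5
Services: -252.0 + 317.8 + 252.9 = 318.7
Primary income: 366.4 - 158.3 - 527.4 - 128.8 = -448.1
Secondary income: -278.0 - 167.3 = -445.3
Current account = (-753.5) + 318.7 + (-448.1) + (-445.3) = -1328.2
(Excluded from the current account — financial account: foreign purchases of equities on the domestic stock exchange 277.2, foreign purchases of domestic corporate bonds 525.8; capital account: capital transfers received from emigrants 54.7.)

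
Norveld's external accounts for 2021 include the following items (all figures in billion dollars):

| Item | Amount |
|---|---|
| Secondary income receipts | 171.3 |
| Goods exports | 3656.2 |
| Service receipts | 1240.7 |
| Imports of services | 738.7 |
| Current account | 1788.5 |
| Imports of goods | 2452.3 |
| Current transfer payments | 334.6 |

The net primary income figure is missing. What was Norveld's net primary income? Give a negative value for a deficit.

Current account = goods balance + services balance + net primary income + net secondary income
Sum of the known components = 1542.6
Net primary income = CA - (known components) = 1788.5 - 1542.6 = 245.9

245.9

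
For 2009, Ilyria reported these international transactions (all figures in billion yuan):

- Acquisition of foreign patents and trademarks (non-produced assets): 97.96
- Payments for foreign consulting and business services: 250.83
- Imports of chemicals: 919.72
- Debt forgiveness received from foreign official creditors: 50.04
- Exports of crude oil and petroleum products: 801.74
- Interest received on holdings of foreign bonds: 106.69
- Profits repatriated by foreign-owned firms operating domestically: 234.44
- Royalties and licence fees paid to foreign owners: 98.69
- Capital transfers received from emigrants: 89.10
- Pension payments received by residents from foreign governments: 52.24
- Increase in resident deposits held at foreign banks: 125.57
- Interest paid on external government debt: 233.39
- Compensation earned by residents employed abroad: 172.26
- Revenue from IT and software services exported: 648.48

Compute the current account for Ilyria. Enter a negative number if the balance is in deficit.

Goods: -919.72 + 801.74 = -117.98
Services: -250.83 - 98.69 + 648.48 = 298.96
Primary income: 172.26 - 234.44 - 233.39 + 106.69 = -188.88
Secondary income: 52.24
Current account = (-117.98) + 298.96 + (-188.88) + 52.24 = 44.34
(Excluded from the current account — capital account: acquisition of foreign patents and trademarks (non-produced assets) 97.96, debt forgiveness received from foreign official creditors 50.04, capital transfers received from emigrants 89.10; financial account: increase in resident deposits held at foreign banks 125.57.)

44.34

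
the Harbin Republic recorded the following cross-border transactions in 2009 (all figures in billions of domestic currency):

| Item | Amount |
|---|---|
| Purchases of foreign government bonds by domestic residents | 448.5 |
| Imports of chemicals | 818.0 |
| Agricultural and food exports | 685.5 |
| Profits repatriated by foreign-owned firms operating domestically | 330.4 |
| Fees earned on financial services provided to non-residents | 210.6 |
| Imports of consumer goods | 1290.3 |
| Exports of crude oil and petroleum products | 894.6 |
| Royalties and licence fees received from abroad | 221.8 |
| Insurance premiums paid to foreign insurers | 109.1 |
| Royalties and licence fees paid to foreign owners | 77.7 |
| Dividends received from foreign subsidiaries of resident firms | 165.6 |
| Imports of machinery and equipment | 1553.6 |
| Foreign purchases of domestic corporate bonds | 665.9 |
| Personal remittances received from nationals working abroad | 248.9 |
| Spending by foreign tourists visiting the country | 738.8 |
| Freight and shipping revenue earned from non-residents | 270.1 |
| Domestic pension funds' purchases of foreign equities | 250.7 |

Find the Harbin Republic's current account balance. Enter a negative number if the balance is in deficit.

-743.2

Goods: -1290.3 + 894.6 - 818.0 + 685.5 - 1553.6 = -2081.8
Services: -77.7 + 221.8 - 109.1 + 738.8 + 270.1 + 210.6 = 1254.5
Primary income: 165.6 - 330.4 = -164.8
Secondary income: 248.9
Current account = (-2081.8) + 1254.5 + (-164.8) + 248.9 = -743.2
(Excluded from the current account — financial account: purchases of foreign government bonds by domestic residents 448.5, foreign purchases of domestic corporate bonds 665.9, domestic pension funds' purchases of foreign equities 250.7.)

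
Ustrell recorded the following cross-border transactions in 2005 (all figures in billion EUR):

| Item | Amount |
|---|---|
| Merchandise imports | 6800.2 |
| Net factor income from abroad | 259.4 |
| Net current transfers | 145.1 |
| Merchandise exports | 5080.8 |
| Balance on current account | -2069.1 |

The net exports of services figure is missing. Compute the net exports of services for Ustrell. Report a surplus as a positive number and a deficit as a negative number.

Current account = goods balance + services balance + net primary income + net secondary income
Sum of the known components = -1314.9
Net exports of services = CA - (known components) = -2069.1 - (-1314.9) = -754.2

-754.2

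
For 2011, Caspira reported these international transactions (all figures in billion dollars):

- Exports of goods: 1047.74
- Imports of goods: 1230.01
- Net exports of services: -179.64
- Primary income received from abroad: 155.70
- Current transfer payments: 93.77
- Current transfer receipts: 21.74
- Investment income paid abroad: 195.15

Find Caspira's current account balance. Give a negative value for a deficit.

Goods balance = 1047.74 - 1230.01 = -182.27
Services balance = -179.64
Trade balance (goods + services) = -182.27 + (-179.64) = -361.91
Net primary income = 155.70 - 195.15 = -39.45
Net secondary income = 21.74 - 93.77 = -72.03
Current account = -361.91 + (-39.45) + (-72.03) = -473.39

-473.39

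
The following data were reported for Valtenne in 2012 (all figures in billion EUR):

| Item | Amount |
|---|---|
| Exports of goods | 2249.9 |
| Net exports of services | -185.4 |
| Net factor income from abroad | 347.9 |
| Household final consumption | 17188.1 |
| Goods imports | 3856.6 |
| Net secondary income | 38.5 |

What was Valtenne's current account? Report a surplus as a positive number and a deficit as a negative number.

Goods balance = 2249.9 - 3856.6 = -1606.7
Services balance = -185.4
Trade balance (goods + services) = -1606.7 + (-185.4) = -1792.1
Net primary income = 347.9
Net secondary income = 38.5
Current account = -1792.1 + 347.9 + 38.5 = -1405.7

-1405.7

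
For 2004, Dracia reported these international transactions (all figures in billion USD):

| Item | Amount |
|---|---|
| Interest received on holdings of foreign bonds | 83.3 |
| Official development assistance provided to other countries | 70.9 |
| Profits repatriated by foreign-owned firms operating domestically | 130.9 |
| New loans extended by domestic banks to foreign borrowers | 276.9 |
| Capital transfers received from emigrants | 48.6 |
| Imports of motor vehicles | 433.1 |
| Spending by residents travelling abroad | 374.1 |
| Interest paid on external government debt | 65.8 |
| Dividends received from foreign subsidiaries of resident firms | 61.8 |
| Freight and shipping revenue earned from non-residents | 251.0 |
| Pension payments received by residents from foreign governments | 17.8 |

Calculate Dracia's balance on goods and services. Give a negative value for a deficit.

Goods: -433.1
Services: -374.1 + 251.0 = -123.1
Trade balance = -433.1 + (-123.1) = -556.2
(Excluded from the trade balance — primary income: interest received on holdings of foreign bonds 83.3, profits repatriated by foreign-owned firms operating domestically 130.9, interest paid on external government debt 65.8, dividends received from foreign subsidiaries of resident firms 61.8; secondary income: official development assistance provided to other countries 70.9, pension payments received by residents from foreign governments 17.8; financial account: new loans extended by domestic banks to foreign borrowers 276.9; capital account: capital transfers received from emigrants 48.6.)

-556.2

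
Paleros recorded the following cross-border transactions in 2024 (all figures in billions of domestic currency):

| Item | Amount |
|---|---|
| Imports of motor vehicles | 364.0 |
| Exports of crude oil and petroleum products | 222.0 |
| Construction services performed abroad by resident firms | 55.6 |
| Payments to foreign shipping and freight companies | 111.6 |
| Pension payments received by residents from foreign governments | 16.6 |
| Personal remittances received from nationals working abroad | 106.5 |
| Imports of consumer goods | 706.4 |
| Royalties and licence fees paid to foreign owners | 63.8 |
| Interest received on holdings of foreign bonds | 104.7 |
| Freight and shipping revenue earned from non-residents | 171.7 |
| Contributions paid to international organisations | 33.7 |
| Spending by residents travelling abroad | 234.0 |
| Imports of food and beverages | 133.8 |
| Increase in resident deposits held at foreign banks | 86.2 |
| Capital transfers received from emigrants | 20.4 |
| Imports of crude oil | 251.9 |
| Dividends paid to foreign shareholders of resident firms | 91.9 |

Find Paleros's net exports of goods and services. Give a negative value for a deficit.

-1416.2

Goods: -133.8 - 706.4 - 251.9 - 364.0 + 222.0 = -1234.1
Services: -63.8 + 55.6 - 111.6 + 171.7 - 234.0 = -182.1
Trade balance = -1234.1 + (-182.1) = -1416.2
(Excluded from the trade balance — secondary income: pension payments received by residents from foreign governments 16.6, personal remittances received from nationals working abroad 106.5, contributions paid to international organisations 33.7; primary income: interest received on holdings of foreign bonds 104.7, dividends paid to foreign shareholders of resident firms 91.9; financial account: increase in resident deposits held at foreign banks 86.2; capital account: capital transfers received from emigrants 20.4.)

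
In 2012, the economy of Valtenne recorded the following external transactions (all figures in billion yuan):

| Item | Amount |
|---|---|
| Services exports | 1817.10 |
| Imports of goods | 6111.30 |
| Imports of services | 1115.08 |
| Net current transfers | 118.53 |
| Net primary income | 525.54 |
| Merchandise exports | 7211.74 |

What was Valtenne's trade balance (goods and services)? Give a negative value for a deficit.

1802.46

Goods balance = 7211.74 - 6111.30 = 1100.44
Services balance = 1817.10 - 1115.08 = 702.02
Trade balance (goods + services) = 1100.44 + 702.02 = 1802.46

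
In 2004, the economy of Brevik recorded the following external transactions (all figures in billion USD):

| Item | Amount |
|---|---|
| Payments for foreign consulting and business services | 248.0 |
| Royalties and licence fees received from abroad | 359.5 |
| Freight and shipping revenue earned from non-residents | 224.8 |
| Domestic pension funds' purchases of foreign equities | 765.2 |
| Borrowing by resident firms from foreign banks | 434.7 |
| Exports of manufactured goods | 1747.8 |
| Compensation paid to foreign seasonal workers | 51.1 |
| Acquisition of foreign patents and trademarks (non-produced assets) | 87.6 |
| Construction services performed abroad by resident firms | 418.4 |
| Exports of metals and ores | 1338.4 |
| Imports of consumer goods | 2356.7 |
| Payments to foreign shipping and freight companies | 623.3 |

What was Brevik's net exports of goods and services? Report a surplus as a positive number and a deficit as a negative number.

860.9

Goods: 1747.8 + 1338.4 - 2356.7 = 729.5
Services: -248.0 - 623.3 + 418.4 + 224.8 + 359.5 = 131.4
Trade balance = 729.5 + 131.4 = 860.9
(Excluded from the trade balance — financial account: domestic pension funds' purchases of foreign equities 765.2, borrowing by resident firms from foreign banks 434.7; primary income: compensation paid to foreign seasonal workers 51.1; capital account: acquisition of foreign patents and trademarks (non-produced assets) 87.6.)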